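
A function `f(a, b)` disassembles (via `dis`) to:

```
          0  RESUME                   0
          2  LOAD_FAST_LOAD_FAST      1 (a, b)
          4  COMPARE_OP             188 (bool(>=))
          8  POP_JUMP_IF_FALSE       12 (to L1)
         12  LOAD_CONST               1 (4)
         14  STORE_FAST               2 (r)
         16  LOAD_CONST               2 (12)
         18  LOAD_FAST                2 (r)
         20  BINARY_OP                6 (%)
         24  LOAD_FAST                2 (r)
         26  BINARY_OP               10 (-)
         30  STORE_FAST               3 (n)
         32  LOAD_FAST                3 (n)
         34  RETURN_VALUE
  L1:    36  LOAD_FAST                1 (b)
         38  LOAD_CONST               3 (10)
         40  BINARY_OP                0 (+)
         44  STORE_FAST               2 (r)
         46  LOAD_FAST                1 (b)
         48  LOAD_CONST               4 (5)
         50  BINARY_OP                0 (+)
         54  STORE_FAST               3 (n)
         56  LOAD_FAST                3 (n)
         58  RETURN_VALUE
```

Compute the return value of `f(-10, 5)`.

10

LOAD_FAST_LOAD_FAST a,b → push -10,5. Stack: [-10, 5]
COMPARE_OP bool(>=) → -10 vs 5 = False. Stack: [False]
POP_JUMP_IF_FALSE → pop False; jump. Stack: []
LOAD_FAST b → push 5. Stack: [5]
LOAD_CONST → push 10. Stack: [5, 10]
BINARY_OP + → 5 + 10 = 15. Stack: [15]
STORE_FAST r → r=15. Stack: []
LOAD_FAST b → push 5. Stack: [5]
LOAD_CONST → push 5. Stack: [5, 5]
BINARY_OP + → 5 + 5 = 10. Stack: [10]
STORE_FAST n → n=10. Stack: []
LOAD_FAST n → push 10. Stack: [10]
RETURN_VALUE → return 10.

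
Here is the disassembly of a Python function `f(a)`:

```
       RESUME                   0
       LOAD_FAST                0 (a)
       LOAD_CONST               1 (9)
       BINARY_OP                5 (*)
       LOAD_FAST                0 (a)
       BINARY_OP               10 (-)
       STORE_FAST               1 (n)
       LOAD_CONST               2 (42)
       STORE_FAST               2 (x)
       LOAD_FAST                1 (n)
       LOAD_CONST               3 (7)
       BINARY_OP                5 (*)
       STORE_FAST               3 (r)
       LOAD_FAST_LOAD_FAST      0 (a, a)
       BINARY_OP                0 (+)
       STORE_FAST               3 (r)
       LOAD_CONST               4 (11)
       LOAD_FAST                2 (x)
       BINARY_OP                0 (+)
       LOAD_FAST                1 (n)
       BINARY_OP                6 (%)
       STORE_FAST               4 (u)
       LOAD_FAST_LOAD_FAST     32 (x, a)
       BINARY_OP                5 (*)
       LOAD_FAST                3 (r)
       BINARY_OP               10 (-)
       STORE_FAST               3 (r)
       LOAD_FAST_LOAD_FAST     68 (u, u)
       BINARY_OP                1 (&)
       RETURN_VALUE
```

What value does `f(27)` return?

53

LOAD_FAST a → push 27. Stack: [27]
LOAD_CONST → push 9. Stack: [27, 9]
BINARY_OP * → 27 * 9 = 243. Stack: [243]
LOAD_FAST a → push 27. Stack: [243, 27]
BINARY_OP - → 243 - 27 = 216. Stack: [216]
STORE_FAST n → n=216. Stack: []
LOAD_CONST → push 42. Stack: [42]
STORE_FAST x → x=42. Stack: []
LOAD_FAST n → push 216. Stack: [216]
LOAD_CONST → push 7. Stack: [216, 7]
BINARY_OP * → 216 * 7 = 1512. Stack: [1512]
STORE_FAST r → r=1512. Stack: []
LOAD_FAST_LOAD_FAST a,a → push 27,27. Stack: [27, 27]
BINARY_OP + → 27 + 27 = 54. Stack: [54]
STORE_FAST r → r=54. Stack: []
LOAD_CONST → push 11. Stack: [11]
LOAD_FAST x → push 42. Stack: [11, 42]
BINARY_OP + → 11 + 42 = 53. Stack: [53]
LOAD_FAST n → push 216. Stack: [53, 216]
BINARY_OP % → 53 % 216 = 53. Stack: [53]
STORE_FAST u → u=53. Stack: []
LOAD_FAST_LOAD_FAST x,a → push 42,27. Stack: [42, 27]
BINARY_OP * → 42 * 27 = 1134. Stack: [1134]
LOAD_FAST r → push 54. Stack: [1134, 54]
BINARY_OP - → 1134 - 54 = 1080. Stack: [1080]
STORE_FAST r → r=1080. Stack: []
LOAD_FAST_LOAD_FAST u,u → push 53,53. Stack: [53, 53]
BINARY_OP & → 53 & 53 = 53. Stack: [53]
RETURN_VALUE → return 53.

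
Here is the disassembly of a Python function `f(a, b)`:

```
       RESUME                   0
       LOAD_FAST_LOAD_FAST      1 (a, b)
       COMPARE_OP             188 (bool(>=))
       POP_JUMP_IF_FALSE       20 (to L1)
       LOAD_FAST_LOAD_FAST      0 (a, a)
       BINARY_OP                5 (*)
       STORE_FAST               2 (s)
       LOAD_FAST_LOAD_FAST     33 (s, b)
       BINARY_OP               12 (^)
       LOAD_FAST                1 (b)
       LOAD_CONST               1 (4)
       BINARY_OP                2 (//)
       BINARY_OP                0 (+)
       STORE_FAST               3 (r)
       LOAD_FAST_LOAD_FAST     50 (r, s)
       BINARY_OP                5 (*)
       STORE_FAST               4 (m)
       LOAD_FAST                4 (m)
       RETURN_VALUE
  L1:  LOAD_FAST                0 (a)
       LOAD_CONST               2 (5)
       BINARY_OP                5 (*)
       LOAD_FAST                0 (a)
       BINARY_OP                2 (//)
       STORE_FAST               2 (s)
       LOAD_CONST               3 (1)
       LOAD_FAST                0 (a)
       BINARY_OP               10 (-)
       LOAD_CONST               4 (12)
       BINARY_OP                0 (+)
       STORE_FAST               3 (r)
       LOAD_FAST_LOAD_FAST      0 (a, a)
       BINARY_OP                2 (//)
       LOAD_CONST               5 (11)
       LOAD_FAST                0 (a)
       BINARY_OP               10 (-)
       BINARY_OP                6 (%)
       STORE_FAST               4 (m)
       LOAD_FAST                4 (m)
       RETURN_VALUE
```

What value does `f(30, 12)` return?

LOAD_FAST_LOAD_FAST a,b → push 30,12. Stack: [30, 12]
COMPARE_OP bool(>=) → 30 vs 12 = True. Stack: [True]
POP_JUMP_IF_FALSE → pop True; no jump. Stack: []
LOAD_FAST_LOAD_FAST a,a → push 30,30. Stack: [30, 30]
BINARY_OP * → 30 * 30 = 900. Stack: [900]
STORE_FAST s → s=900. Stack: []
LOAD_FAST_LOAD_FAST s,b → push 900,12. Stack: [900, 12]
BINARY_OP ^ → 900 ^ 12 = 904. Stack: [904]
LOAD_FAST b → push 12. Stack: [904, 12]
LOAD_CONST → push 4. Stack: [904, 12, 4]
BINARY_OP // → 12 // 4 = 3. Stack: [904, 3]
BINARY_OP + → 904 + 3 = 907. Stack: [907]
STORE_FAST r → r=907. Stack: []
LOAD_FAST_LOAD_FAST r,s → push 907,900. Stack: [907, 900]
BINARY_OP * → 907 * 900 = 816300. Stack: [816300]
STORE_FAST m → m=816300. Stack: []
LOAD_FAST m → push 816300. Stack: [816300]
RETURN_VALUE → return 816300.

816300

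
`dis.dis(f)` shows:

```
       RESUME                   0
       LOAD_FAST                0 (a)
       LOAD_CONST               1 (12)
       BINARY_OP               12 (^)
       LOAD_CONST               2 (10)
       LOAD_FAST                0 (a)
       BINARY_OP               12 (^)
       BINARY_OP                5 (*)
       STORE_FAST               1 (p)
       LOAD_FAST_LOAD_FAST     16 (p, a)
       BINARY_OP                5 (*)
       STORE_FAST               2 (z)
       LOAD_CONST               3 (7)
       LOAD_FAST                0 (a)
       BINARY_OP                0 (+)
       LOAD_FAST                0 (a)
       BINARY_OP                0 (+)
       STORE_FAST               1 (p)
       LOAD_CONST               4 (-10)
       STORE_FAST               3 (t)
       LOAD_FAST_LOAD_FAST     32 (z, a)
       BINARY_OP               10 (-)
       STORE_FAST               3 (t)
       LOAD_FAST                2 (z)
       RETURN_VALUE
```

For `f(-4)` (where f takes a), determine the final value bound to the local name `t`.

-636

LOAD_FAST a → push -4. Stack: [-4]
LOAD_CONST → push 12. Stack: [-4, 12]
BINARY_OP ^ → -4 ^ 12 = -16. Stack: [-16]
LOAD_CONST → push 10. Stack: [-16, 10]
LOAD_FAST a → push -4. Stack: [-16, 10, -4]
BINARY_OP ^ → 10 ^ -4 = -10. Stack: [-16, -10]
BINARY_OP * → -16 * -10 = 160. Stack: [160]
STORE_FAST p → p=160. Stack: []
LOAD_FAST_LOAD_FAST p,a → push 160,-4. Stack: [160, -4]
BINARY_OP * → 160 * -4 = -640. Stack: [-640]
STORE_FAST z → z=-640. Stack: []
LOAD_CONST → push 7. Stack: [7]
LOAD_FAST a → push -4. Stack: [7, -4]
BINARY_OP + → 7 + -4 = 3. Stack: [3]
LOAD_FAST a → push -4. Stack: [3, -4]
BINARY_OP + → 3 + -4 = -1. Stack: [-1]
STORE_FAST p → p=-1. Stack: []
LOAD_CONST → push -10. Stack: [-10]
STORE_FAST t → t=-10. Stack: []
LOAD_FAST_LOAD_FAST z,a → push -640,-4. Stack: [-640, -4]
BINARY_OP - → -640 - -4 = -636. Stack: [-636]
STORE_FAST t → t=-636. Stack: []
LOAD_FAST z → push -640. Stack: [-640]
RETURN_VALUE → return -640.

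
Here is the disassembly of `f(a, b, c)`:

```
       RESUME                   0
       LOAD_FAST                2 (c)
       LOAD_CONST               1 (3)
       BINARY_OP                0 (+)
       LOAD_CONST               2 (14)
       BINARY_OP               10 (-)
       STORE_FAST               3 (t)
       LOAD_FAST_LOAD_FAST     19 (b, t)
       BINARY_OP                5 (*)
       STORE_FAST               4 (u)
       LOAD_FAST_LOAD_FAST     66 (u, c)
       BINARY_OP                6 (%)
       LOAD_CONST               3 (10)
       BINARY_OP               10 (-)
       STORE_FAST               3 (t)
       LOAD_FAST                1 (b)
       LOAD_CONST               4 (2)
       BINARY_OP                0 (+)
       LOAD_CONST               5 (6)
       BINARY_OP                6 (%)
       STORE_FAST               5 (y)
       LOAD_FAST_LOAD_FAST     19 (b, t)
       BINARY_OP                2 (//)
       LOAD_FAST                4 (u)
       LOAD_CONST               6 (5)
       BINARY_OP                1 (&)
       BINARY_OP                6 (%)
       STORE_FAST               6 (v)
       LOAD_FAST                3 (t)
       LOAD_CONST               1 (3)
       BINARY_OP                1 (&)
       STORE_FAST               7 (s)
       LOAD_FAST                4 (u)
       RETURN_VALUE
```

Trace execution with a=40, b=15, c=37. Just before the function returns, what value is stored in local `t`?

10

LOAD_FAST c → push 37. Stack: [37]
LOAD_CONST → push 3. Stack: [37, 3]
BINARY_OP + → 37 + 3 = 40. Stack: [40]
LOAD_CONST → push 14. Stack: [40, 14]
BINARY_OP - → 40 - 14 = 26. Stack: [26]
STORE_FAST t → t=26. Stack: []
LOAD_FAST_LOAD_FAST b,t → push 15,26. Stack: [15, 26]
BINARY_OP * → 15 * 26 = 390. Stack: [390]
STORE_FAST u → u=390. Stack: []
LOAD_FAST_LOAD_FAST u,c → push 390,37. Stack: [390, 37]
BINARY_OP % → 390 % 37 = 20. Stack: [20]
LOAD_CONST → push 10. Stack: [20, 10]
BINARY_OP - → 20 - 10 = 10. Stack: [10]
STORE_FAST t → t=10. Stack: []
LOAD_FAST b → push 15. Stack: [15]
LOAD_CONST → push 2. Stack: [15, 2]
BINARY_OP + → 15 + 2 = 17. Stack: [17]
LOAD_CONST → push 6. Stack: [17, 6]
BINARY_OP % → 17 % 6 = 5. Stack: [5]
STORE_FAST y → y=5. Stack: []
LOAD_FAST_LOAD_FAST b,t → push 15,10. Stack: [15, 10]
BINARY_OP // → 15 // 10 = 1. Stack: [1]
LOAD_FAST u → push 390. Stack: [1, 390]
LOAD_CONST → push 5. Stack: [1, 390, 5]
BINARY_OP & → 390 & 5 = 4. Stack: [1, 4]
BINARY_OP % → 1 % 4 = 1. Stack: [1]
STORE_FAST v → v=1. Stack: []
LOAD_FAST t → push 10. Stack: [10]
LOAD_CONST → push 3. Stack: [10, 3]
BINARY_OP & → 10 & 3 = 2. Stack: [2]
STORE_FAST s → s=2. Stack: []
LOAD_FAST u → push 390. Stack: [390]
RETURN_VALUE → return 390.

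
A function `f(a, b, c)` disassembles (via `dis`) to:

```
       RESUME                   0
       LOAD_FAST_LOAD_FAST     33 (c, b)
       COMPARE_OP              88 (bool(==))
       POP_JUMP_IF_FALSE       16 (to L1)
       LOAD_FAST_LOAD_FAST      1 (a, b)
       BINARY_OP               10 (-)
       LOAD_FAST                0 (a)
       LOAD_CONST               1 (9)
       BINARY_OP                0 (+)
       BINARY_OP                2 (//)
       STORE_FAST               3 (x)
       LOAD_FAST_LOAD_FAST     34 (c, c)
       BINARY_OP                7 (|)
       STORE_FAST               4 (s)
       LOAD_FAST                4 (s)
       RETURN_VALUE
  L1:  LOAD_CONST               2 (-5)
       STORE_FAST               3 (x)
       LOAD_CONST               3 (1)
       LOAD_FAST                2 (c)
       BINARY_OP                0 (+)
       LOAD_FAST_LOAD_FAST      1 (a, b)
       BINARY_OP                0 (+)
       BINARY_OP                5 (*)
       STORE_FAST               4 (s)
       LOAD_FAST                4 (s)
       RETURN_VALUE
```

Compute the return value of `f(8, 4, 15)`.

192

LOAD_FAST_LOAD_FAST c,b → push 15,4. Stack: [15, 4]
COMPARE_OP bool(==) → 15 vs 4 = False. Stack: [False]
POP_JUMP_IF_FALSE → pop False; jump. Stack: []
LOAD_CONST → push -5. Stack: [-5]
STORE_FAST x → x=-5. Stack: []
LOAD_CONST → push 1. Stack: [1]
LOAD_FAST c → push 15. Stack: [1, 15]
BINARY_OP + → 1 + 15 = 16. Stack: [16]
LOAD_FAST_LOAD_FAST a,b → push 8,4. Stack: [16, 8, 4]
BINARY_OP + → 8 + 4 = 12. Stack: [16, 12]
BINARY_OP * → 16 * 12 = 192. Stack: [192]
STORE_FAST s → s=192. Stack: []
LOAD_FAST s → push 192. Stack: [192]
RETURN_VALUE → return 192.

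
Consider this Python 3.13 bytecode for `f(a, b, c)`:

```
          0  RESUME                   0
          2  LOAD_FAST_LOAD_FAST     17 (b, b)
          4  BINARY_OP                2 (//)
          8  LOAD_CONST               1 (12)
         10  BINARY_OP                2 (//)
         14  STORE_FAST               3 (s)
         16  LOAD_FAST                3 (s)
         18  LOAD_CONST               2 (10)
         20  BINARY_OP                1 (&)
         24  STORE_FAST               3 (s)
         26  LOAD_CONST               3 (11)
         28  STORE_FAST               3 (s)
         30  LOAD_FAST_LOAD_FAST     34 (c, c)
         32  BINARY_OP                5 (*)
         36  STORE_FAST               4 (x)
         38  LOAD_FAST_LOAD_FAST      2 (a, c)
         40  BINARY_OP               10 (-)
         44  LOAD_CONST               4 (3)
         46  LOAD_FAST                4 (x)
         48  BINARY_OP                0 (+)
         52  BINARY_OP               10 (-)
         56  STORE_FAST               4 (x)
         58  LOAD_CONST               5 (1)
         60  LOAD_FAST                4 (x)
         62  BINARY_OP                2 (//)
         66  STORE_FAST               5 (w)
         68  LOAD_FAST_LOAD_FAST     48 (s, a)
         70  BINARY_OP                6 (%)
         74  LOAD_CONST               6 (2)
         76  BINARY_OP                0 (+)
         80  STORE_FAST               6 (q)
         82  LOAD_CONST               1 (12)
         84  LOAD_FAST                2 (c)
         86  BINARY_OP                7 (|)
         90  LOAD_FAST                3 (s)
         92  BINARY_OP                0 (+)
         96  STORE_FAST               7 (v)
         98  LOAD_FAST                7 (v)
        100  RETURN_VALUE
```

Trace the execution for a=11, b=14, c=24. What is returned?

LOAD_FAST_LOAD_FAST b,b → push 14,14. Stack: [14, 14]
BINARY_OP // → 14 // 14 = 1. Stack: [1]
LOAD_CONST → push 12. Stack: [1, 12]
BINARY_OP // → 1 // 12 = 0. Stack: [0]
STORE_FAST s → s=0. Stack: []
LOAD_FAST s → push 0. Stack: [0]
LOAD_CONST → push 10. Stack: [0, 10]
BINARY_OP & → 0 & 10 = 0. Stack: [0]
STORE_FAST s → s=0. Stack: []
LOAD_CONST → push 11. Stack: [11]
STORE_FAST s → s=11. Stack: []
LOAD_FAST_LOAD_FAST c,c → push 24,24. Stack: [24, 24]
BINARY_OP * → 24 * 24 = 576. Stack: [576]
STORE_FAST x → x=576. Stack: []
LOAD_FAST_LOAD_FAST a,c → push 11,24. Stack: [11, 24]
BINARY_OP - → 11 - 24 = -13. Stack: [-13]
LOAD_CONST → push 3. Stack: [-13, 3]
LOAD_FAST x → push 576. Stack: [-13, 3, 576]
BINARY_OP + → 3 + 576 = 579. Stack: [-13, 579]
BINARY_OP - → -13 - 579 = -592. Stack: [-592]
STORE_FAST x → x=-592. Stack: []
LOAD_CONST → push 1. Stack: [1]
LOAD_FAST x → push -592. Stack: [1, -592]
BINARY_OP // → 1 // -592 = -1. Stack: [-1]
STORE_FAST w → w=-1. Stack: []
LOAD_FAST_LOAD_FAST s,a → push 11,11. Stack: [11, 11]
BINARY_OP % → 11 % 11 = 0. Stack: [0]
LOAD_CONST → push 2. Stack: [0, 2]
BINARY_OP + → 0 + 2 = 2. Stack: [2]
STORE_FAST q → q=2. Stack: []
LOAD_CONST → push 12. Stack: [12]
LOAD_FAST c → push 24. Stack: [12, 24]
BINARY_OP | → 12 | 24 = 28. Stack: [28]
LOAD_FAST s → push 11. Stack: [28, 11]
BINARY_OP + → 28 + 11 = 39. Stack: [39]
STORE_FAST v → v=39. Stack: []
LOAD_FAST v → push 39. Stack: [39]
RETURN_VALUE → return 39.

39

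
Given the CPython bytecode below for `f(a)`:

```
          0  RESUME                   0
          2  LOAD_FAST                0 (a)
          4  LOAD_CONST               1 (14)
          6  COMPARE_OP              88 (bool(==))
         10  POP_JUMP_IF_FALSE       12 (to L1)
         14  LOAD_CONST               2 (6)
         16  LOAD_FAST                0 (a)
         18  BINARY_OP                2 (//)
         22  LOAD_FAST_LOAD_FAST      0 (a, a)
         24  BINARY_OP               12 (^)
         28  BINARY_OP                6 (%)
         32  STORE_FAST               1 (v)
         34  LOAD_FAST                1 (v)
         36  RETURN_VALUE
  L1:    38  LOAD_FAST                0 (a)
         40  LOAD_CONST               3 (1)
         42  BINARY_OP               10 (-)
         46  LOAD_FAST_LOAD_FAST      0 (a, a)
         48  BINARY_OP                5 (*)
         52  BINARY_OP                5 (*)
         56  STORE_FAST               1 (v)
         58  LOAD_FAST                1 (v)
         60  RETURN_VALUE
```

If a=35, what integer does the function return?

LOAD_FAST a → push 35. Stack: [35]
LOAD_CONST → push 14. Stack: [35, 14]
COMPARE_OP bool(==) → 35 vs 14 = False. Stack: [False]
POP_JUMP_IF_FALSE → pop False; jump. Stack: []
LOAD_FAST a → push 35. Stack: [35]
LOAD_CONST → push 1. Stack: [35, 1]
BINARY_OP - → 35 - 1 = 34. Stack: [34]
LOAD_FAST_LOAD_FAST a,a → push 35,35. Stack: [34, 35, 35]
BINARY_OP * → 35 * 35 = 1225. Stack: [34, 1225]
BINARY_OP * → 34 * 1225 = 41650. Stack: [41650]
STORE_FAST v → v=41650. Stack: []
LOAD_FAST v → push 41650. Stack: [41650]
RETURN_VALUE → return 41650.

41650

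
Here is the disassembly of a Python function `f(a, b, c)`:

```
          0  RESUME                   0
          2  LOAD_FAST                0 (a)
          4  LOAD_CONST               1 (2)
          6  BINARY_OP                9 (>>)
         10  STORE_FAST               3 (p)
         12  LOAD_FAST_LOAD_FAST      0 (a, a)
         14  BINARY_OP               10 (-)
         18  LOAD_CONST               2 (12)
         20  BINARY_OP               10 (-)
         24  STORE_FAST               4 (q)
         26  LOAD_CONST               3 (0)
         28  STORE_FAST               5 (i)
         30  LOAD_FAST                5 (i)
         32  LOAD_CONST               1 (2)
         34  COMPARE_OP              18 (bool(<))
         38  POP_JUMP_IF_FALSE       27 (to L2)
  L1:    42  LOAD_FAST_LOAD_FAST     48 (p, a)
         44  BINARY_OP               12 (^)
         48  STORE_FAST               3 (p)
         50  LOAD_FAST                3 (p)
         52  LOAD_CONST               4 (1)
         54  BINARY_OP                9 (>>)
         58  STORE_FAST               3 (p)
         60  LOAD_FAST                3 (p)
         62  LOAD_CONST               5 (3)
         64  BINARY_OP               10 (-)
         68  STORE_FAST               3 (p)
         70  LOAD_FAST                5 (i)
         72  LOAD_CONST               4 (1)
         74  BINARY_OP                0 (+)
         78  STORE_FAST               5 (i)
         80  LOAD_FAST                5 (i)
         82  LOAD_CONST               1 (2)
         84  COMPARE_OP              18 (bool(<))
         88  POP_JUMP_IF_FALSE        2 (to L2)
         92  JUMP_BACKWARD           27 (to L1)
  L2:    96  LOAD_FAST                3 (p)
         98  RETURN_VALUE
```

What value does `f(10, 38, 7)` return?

LOAD_FAST a → push 10. Stack: [10]
LOAD_CONST → push 2. Stack: [10, 2]
BINARY_OP >> → 10 >> 2 = 2. Stack: [2]
STORE_FAST p → p=2. Stack: []
LOAD_FAST_LOAD_FAST a,a → push 10,10. Stack: [10, 10]
BINARY_OP - → 10 - 10 = 0. Stack: [0]
LOAD_CONST → push 12. Stack: [0, 12]
BINARY_OP - → 0 - 12 = -12. Stack: [-12]
STORE_FAST q → q=-12. Stack: []
LOAD_CONST → push 0. Stack: [0]
STORE_FAST i → i=0. Stack: []
LOAD_FAST i → push 0. Stack: [0]
LOAD_CONST → push 2. Stack: [0, 2]
COMPARE_OP bool(<) → 0 vs 2 = True. Stack: [True]
POP_JUMP_IF_FALSE → pop True; no jump. Stack: []
LOAD_FAST_LOAD_FAST p,a → push 2,10. Stack: [2, 10]
BINARY_OP ^ → 2 ^ 10 = 8. Stack: [8]
STORE_FAST p → p=8. Stack: []
LOAD_FAST p → push 8. Stack: [8]
LOAD_CONST → push 1. Stack: [8, 1]
BINARY_OP >> → 8 >> 1 = 4. Stack: [4]
STORE_FAST p → p=4. Stack: []
LOAD_FAST p → push 4. Stack: [4]
LOAD_CONST → push 3. Stack: [4, 3]
BINARY_OP - → 4 - 3 = 1. Stack: [1]
STORE_FAST p → p=1. Stack: []
LOAD_FAST i → push 0. Stack: [0]
LOAD_CONST → push 1. Stack: [0, 1]
BINARY_OP + → 0 + 1 = 1. Stack: [1]
STORE_FAST i → i=1. Stack: []
LOAD_FAST i → push 1. Stack: [1]
LOAD_CONST → push 2. Stack: [1, 2]
COMPARE_OP bool(<) → 1 vs 2 = True. Stack: [True]
POP_JUMP_IF_FALSE → pop True; no jump. Stack: []
LOAD_FAST_LOAD_FAST p,a → push 1,10. Stack: [1, 10]
BINARY_OP ^ → 1 ^ 10 = 11. Stack: [11]
STORE_FAST p → p=11. Stack: []
LOAD_FAST p → push 11. Stack: [11]
LOAD_CONST → push 1. Stack: [11, 1]
BINARY_OP >> → 11 >> 1 = 5. Stack: [5]
STORE_FAST p → p=5. Stack: []
LOAD_FAST p → push 5. Stack: [5]
LOAD_CONST → push 3. Stack: [5, 3]
BINARY_OP - → 5 - 3 = 2. Stack: [2]
STORE_FAST p → p=2. Stack: []
LOAD_FAST i → push 1. Stack: [1]
LOAD_CONST → push 1. Stack: [1, 1]
BINARY_OP + → 1 + 1 = 2. Stack: [2]
STORE_FAST i → i=2. Stack: []
LOAD_FAST i → push 2. Stack: [2]
LOAD_CONST → push 2. Stack: [2, 2]
COMPARE_OP bool(<) → 2 vs 2 = False. Stack: [False]
POP_JUMP_IF_FALSE → pop False; jump. Stack: []
LOAD_FAST p → push 2. Stack: [2]
RETURN_VALUE → return 2.

2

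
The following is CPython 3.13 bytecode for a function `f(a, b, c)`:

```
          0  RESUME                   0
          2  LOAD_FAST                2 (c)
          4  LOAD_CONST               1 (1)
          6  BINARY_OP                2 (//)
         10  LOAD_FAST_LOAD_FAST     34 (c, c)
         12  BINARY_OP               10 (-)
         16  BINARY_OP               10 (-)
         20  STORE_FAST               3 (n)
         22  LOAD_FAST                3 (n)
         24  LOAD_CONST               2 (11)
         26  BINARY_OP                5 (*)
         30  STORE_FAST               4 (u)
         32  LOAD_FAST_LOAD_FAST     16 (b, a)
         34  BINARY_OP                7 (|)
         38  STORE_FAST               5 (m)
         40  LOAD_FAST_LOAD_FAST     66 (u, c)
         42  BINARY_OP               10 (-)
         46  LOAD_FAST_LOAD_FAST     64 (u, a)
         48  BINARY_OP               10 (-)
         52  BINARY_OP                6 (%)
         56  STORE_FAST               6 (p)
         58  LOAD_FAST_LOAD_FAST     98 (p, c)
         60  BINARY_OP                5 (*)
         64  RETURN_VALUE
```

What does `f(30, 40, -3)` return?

90

LOAD_FAST c → push -3. Stack: [-3]
LOAD_CONST → push 1. Stack: [-3, 1]
BINARY_OP // → -3 // 1 = -3. Stack: [-3]
LOAD_FAST_LOAD_FAST c,c → push -3,-3. Stack: [-3, -3, -3]
BINARY_OP - → -3 - -3 = 0. Stack: [-3, 0]
BINARY_OP - → -3 - 0 = -3. Stack: [-3]
STORE_FAST n → n=-3. Stack: []
LOAD_FAST n → push -3. Stack: [-3]
LOAD_CONST → push 11. Stack: [-3, 11]
BINARY_OP * → -3 * 11 = -33. Stack: [-33]
STORE_FAST u → u=-33. Stack: []
LOAD_FAST_LOAD_FAST b,a → push 40,30. Stack: [40, 30]
BINARY_OP | → 40 | 30 = 62. Stack: [62]
STORE_FAST m → m=62. Stack: []
LOAD_FAST_LOAD_FAST u,c → push -33,-3. Stack: [-33, -3]
BINARY_OP - → -33 - -3 = -30. Stack: [-30]
LOAD_FAST_LOAD_FAST u,a → push -33,30. Stack: [-30, -33, 30]
BINARY_OP - → -33 - 30 = -63. Stack: [-30, -63]
BINARY_OP % → -30 % -63 = -30. Stack: [-30]
STORE_FAST p → p=-30. Stack: []
LOAD_FAST_LOAD_FAST p,c → push -30,-3. Stack: [-30, -3]
BINARY_OP * → -30 * -3 = 90. Stack: [90]
RETURN_VALUE → return 90.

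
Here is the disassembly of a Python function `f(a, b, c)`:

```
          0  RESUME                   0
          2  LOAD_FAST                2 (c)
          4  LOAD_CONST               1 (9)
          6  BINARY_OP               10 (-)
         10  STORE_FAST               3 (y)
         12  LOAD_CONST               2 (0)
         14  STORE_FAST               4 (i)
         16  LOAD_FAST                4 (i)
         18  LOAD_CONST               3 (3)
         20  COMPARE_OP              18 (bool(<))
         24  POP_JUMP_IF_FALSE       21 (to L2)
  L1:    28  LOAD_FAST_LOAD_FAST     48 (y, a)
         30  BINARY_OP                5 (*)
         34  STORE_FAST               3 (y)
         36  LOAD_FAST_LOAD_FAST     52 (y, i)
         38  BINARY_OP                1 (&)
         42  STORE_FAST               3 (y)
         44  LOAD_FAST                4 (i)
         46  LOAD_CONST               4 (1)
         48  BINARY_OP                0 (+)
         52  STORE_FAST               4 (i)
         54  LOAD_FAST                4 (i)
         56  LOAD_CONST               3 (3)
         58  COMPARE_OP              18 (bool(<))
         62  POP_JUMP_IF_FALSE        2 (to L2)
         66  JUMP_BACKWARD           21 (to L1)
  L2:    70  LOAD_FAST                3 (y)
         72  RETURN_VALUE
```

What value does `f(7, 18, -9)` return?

LOAD_FAST c → push -9. Stack: [-9]
LOAD_CONST → push 9. Stack: [-9, 9]
BINARY_OP - → -9 - 9 = -18. Stack: [-18]
STORE_FAST y → y=-18. Stack: []
LOAD_CONST → push 0. Stack: [0]
STORE_FAST i → i=0. Stack: []
LOAD_FAST i → push 0. Stack: [0]
LOAD_CONST → push 3. Stack: [0, 3]
COMPARE_OP bool(<) → 0 vs 3 = True. Stack: [True]
POP_JUMP_IF_FALSE → pop True; no jump. Stack: []
LOAD_FAST_LOAD_FAST y,a → push -18,7. Stack: [-18, 7]
BINARY_OP * → -18 * 7 = -126. Stack: [-126]
STORE_FAST y → y=-126. Stack: []
LOAD_FAST_LOAD_FAST y,i → push -126,0. Stack: [-126, 0]
BINARY_OP & → -126 & 0 = 0. Stack: [0]
STORE_FAST y → y=0. Stack: []
LOAD_FAST i → push 0. Stack: [0]
LOAD_CONST → push 1. Stack: [0, 1]
BINARY_OP + → 0 + 1 = 1. Stack: [1]
STORE_FAST i → i=1. Stack: []
LOAD_FAST i → push 1. Stack: [1]
LOAD_CONST → push 3. Stack: [1, 3]
COMPARE_OP bool(<) → 1 vs 3 = True. Stack: [True]
POP_JUMP_IF_FALSE → pop True; no jump. Stack: []
LOAD_FAST_LOAD_FAST y,a → push 0,7. Stack: [0, 7]
BINARY_OP * → 0 * 7 = 0. Stack: [0]
STORE_FAST y → y=0. Stack: []
LOAD_FAST_LOAD_FAST y,i → push 0,1. Stack: [0, 1]
BINARY_OP & → 0 & 1 = 0. Stack: [0]
STORE_FAST y → y=0. Stack: []
LOAD_FAST i → push 1. Stack: [1]
LOAD_CONST → push 1. Stack: [1, 1]
BINARY_OP + → 1 + 1 = 2. Stack: [2]
STORE_FAST i → i=2. Stack: []
LOAD_FAST i → push 2. Stack: [2]
LOAD_CONST → push 3. Stack: [2, 3]
COMPARE_OP bool(<) → 2 vs 3 = True. Stack: [True]
POP_JUMP_IF_FALSE → pop True; no jump. Stack: []
LOAD_FAST_LOAD_FAST y,a → push 0,7. Stack: [0, 7]
BINARY_OP * → 0 * 7 = 0. Stack: [0]
STORE_FAST y → y=0. Stack: []
LOAD_FAST_LOAD_FAST y,i → push 0,2. Stack: [0, 2]
BINARY_OP & → 0 & 2 = 0. Stack: [0]
STORE_FAST y → y=0. Stack: []
LOAD_FAST i → push 2. Stack: [2]
LOAD_CONST → push 1. Stack: [2, 1]
BINARY_OP + → 2 + 1 = 3. Stack: [3]
STORE_FAST i → i=3. Stack: []
LOAD_FAST i → push 3. Stack: [3]
LOAD_CONST → push 3. Stack: [3, 3]
COMPARE_OP bool(<) → 3 vs 3 = False. Stack: [False]
POP_JUMP_IF_FALSE → pop False; jump. Stack: []
LOAD_FAST y → push 0. Stack: [0]
RETURN_VALUE → return 0.

0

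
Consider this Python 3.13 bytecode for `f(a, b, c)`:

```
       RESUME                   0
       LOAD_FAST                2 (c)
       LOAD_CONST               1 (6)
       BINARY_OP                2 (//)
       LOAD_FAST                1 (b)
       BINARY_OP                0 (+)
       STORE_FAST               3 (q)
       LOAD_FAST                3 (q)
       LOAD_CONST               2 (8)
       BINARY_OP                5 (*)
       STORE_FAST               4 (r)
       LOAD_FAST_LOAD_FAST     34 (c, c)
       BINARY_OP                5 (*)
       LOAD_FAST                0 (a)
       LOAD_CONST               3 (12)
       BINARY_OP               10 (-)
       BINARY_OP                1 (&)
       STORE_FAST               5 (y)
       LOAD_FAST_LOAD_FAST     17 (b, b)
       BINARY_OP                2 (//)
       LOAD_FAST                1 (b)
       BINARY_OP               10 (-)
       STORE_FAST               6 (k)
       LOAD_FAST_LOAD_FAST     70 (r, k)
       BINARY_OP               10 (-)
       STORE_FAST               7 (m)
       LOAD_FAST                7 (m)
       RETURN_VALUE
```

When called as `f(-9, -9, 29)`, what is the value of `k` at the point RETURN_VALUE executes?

LOAD_FAST c → push 29. Stack: [29]
LOAD_CONST → push 6. Stack: [29, 6]
BINARY_OP // → 29 // 6 = 4. Stack: [4]
LOAD_FAST b → push -9. Stack: [4, -9]
BINARY_OP + → 4 + -9 = -5. Stack: [-5]
STORE_FAST q → q=-5. Stack: []
LOAD_FAST q → push -5. Stack: [-5]
LOAD_CONST → push 8. Stack: [-5, 8]
BINARY_OP * → -5 * 8 = -40. Stack: [-40]
STORE_FAST r → r=-40. Stack: []
LOAD_FAST_LOAD_FAST c,c → push 29,29. Stack: [29, 29]
BINARY_OP * → 29 * 29 = 841. Stack: [841]
LOAD_FAST a → push -9. Stack: [841, -9]
LOAD_CONST → push 12. Stack: [841, -9, 12]
BINARY_OP - → -9 - 12 = -21. Stack: [841, -21]
BINARY_OP & → 841 & -21 = 841. Stack: [841]
STORE_FAST y → y=841. Stack: []
LOAD_FAST_LOAD_FAST b,b → push -9,-9. Stack: [-9, -9]
BINARY_OP // → -9 // -9 = 1. Stack: [1]
LOAD_FAST b → push -9. Stack: [1, -9]
BINARY_OP - → 1 - -9 = 10. Stack: [10]
STORE_FAST k → k=10. Stack: []
LOAD_FAST_LOAD_FAST r,k → push -40,10. Stack: [-40, 10]
BINARY_OP - → -40 - 10 = -50. Stack: [-50]
STORE_FAST m → m=-50. Stack: []
LOAD_FAST m → push -50. Stack: [-50]
RETURN_VALUE → return -50.

10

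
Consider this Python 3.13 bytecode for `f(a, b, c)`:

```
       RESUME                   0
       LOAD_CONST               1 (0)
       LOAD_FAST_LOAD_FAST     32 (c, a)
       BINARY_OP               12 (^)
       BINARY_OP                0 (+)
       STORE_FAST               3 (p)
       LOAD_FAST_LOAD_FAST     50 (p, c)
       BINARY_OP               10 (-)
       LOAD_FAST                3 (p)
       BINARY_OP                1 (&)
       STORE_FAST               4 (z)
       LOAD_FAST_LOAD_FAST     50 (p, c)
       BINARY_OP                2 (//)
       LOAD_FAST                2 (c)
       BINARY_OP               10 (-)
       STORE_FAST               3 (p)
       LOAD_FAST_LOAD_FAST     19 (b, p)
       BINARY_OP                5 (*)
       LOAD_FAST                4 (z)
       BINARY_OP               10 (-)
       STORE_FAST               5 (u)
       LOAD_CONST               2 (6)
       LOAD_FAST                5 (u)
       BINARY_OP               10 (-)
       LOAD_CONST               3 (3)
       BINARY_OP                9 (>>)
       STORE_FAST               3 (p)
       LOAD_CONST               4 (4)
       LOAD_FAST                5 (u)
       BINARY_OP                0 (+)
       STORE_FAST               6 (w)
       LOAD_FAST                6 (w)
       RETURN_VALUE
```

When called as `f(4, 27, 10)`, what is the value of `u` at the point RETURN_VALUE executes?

LOAD_CONST → push 0. Stack: [0]
LOAD_FAST_LOAD_FAST c,a → push 10,4. Stack: [0, 10, 4]
BINARY_OP ^ → 10 ^ 4 = 14. Stack: [0, 14]
BINARY_OP + → 0 + 14 = 14. Stack: [14]
STORE_FAST p → p=14. Stack: []
LOAD_FAST_LOAD_FAST p,c → push 14,10. Stack: [14, 10]
BINARY_OP - → 14 - 10 = 4. Stack: [4]
LOAD_FAST p → push 14. Stack: [4, 14]
BINARY_OP & → 4 & 14 = 4. Stack: [4]
STORE_FAST z → z=4. Stack: []
LOAD_FAST_LOAD_FAST p,c → push 14,10. Stack: [14, 10]
BINARY_OP // → 14 // 10 = 1. Stack: [1]
LOAD_FAST c → push 10. Stack: [1, 10]
BINARY_OP - → 1 - 10 = -9. Stack: [-9]
STORE_FAST p → p=-9. Stack: []
LOAD_FAST_LOAD_FAST b,p → push 27,-9. Stack: [27, -9]
BINARY_OP * → 27 * -9 = -243. Stack: [-243]
LOAD_FAST z → push 4. Stack: [-243, 4]
BINARY_OP - → -243 - 4 = -247. Stack: [-247]
STORE_FAST u → u=-247. Stack: []
LOAD_CONST → push 6. Stack: [6]
LOAD_FAST u → push -247. Stack: [6, -247]
BINARY_OP - → 6 - -247 = 253. Stack: [253]
LOAD_CONST → push 3. Stack: [253, 3]
BINARY_OP >> → 253 >> 3 = 31. Stack: [31]
STORE_FAST p → p=31. Stack: []
LOAD_CONST → push 4. Stack: [4]
LOAD_FAST u → push -247. Stack: [4, -247]
BINARY_OP + → 4 + -247 = -243. Stack: [-243]
STORE_FAST w → w=-243. Stack: []
LOAD_FAST w → push -243. Stack: [-243]
RETURN_VALUE → return -243.

-247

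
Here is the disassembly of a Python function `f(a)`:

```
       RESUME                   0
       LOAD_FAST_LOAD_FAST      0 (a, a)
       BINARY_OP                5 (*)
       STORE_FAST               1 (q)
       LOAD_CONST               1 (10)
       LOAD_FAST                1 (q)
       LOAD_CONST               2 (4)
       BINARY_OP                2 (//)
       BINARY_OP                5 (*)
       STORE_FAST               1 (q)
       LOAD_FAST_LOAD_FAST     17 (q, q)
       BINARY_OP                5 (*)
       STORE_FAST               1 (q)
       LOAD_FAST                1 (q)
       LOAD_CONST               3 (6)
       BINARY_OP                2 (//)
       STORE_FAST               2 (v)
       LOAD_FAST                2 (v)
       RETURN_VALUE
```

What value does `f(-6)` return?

1350

LOAD_FAST_LOAD_FAST a,a → push -6,-6. Stack: [-6, -6]
BINARY_OP * → -6 * -6 = 36. Stack: [36]
STORE_FAST q → q=36. Stack: []
LOAD_CONST → push 10. Stack: [10]
LOAD_FAST q → push 36. Stack: [10, 36]
LOAD_CONST → push 4. Stack: [10, 36, 4]
BINARY_OP // → 36 // 4 = 9. Stack: [10, 9]
BINARY_OP * → 10 * 9 = 90. Stack: [90]
STORE_FAST q → q=90. Stack: []
LOAD_FAST_LOAD_FAST q,q → push 90,90. Stack: [90, 90]
BINARY_OP * → 90 * 90 = 8100. Stack: [8100]
STORE_FAST q → q=8100. Stack: []
LOAD_FAST q → push 8100. Stack: [8100]
LOAD_CONST → push 6. Stack: [8100, 6]
BINARY_OP // → 8100 // 6 = 1350. Stack: [1350]
STORE_FAST v → v=1350. Stack: []
LOAD_FAST v → push 1350. Stack: [1350]
RETURN_VALUE → return 1350.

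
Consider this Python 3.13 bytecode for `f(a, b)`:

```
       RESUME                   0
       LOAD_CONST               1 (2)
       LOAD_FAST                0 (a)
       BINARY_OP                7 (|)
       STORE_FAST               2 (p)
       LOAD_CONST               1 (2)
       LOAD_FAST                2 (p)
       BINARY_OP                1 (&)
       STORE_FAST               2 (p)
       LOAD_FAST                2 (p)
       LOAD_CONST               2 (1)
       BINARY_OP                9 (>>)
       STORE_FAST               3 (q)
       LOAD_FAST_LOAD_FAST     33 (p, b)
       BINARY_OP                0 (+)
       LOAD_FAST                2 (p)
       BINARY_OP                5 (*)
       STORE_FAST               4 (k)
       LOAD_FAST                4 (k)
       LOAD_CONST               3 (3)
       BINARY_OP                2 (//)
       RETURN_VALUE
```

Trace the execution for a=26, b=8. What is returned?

6

LOAD_CONST → push 2. Stack: [2]
LOAD_FAST a → push 26. Stack: [2, 26]
BINARY_OP | → 2 | 26 = 26. Stack: [26]
STORE_FAST p → p=26. Stack: []
LOAD_CONST → push 2. Stack: [2]
LOAD_FAST p → push 26. Stack: [2, 26]
BINARY_OP & → 2 & 26 = 2. Stack: [2]
STORE_FAST p → p=2. Stack: []
LOAD_FAST p → push 2. Stack: [2]
LOAD_CONST → push 1. Stack: [2, 1]
BINARY_OP >> → 2 >> 1 = 1. Stack: [1]
STORE_FAST q → q=1. Stack: []
LOAD_FAST_LOAD_FAST p,b → push 2,8. Stack: [2, 8]
BINARY_OP + → 2 + 8 = 10. Stack: [10]
LOAD_FAST p → push 2. Stack: [10, 2]
BINARY_OP * → 10 * 2 = 20. Stack: [20]
STORE_FAST k → k=20. Stack: []
LOAD_FAST k → push 20. Stack: [20]
LOAD_CONST → push 3. Stack: [20, 3]
BINARY_OP // → 20 // 3 = 6. Stack: [6]
RETURN_VALUE → return 6.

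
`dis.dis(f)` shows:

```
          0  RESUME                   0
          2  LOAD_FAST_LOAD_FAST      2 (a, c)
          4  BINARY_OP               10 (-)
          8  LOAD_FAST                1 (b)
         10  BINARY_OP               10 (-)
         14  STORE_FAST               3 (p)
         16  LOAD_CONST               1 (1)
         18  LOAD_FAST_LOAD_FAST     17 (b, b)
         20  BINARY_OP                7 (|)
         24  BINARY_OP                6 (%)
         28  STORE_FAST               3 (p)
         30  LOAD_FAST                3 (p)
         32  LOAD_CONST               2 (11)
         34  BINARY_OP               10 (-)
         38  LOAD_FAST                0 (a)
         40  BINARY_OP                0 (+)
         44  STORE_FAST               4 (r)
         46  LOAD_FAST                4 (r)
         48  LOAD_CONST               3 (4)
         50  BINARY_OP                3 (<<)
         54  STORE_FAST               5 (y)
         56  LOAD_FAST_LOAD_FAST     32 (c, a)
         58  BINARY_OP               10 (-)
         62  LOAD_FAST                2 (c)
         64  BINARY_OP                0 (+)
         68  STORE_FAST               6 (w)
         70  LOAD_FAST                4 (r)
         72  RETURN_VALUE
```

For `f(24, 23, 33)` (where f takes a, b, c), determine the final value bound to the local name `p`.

1

LOAD_FAST_LOAD_FAST a,c → push 24,33. Stack: [24, 33]
BINARY_OP - → 24 - 33 = -9. Stack: [-9]
LOAD_FAST b → push 23. Stack: [-9, 23]
BINARY_OP - → -9 - 23 = -32. Stack: [-32]
STORE_FAST p → p=-32. Stack: []
LOAD_CONST → push 1. Stack: [1]
LOAD_FAST_LOAD_FAST b,b → push 23,23. Stack: [1, 23, 23]
BINARY_OP | → 23 | 23 = 23. Stack: [1, 23]
BINARY_OP % → 1 % 23 = 1. Stack: [1]
STORE_FAST p → p=1. Stack: []
LOAD_FAST p → push 1. Stack: [1]
LOAD_CONST → push 11. Stack: [1, 11]
BINARY_OP - → 1 - 11 = -10. Stack: [-10]
LOAD_FAST a → push 24. Stack: [-10, 24]
BINARY_OP + → -10 + 24 = 14. Stack: [14]
STORE_FAST r → r=14. Stack: []
LOAD_FAST r → push 14. Stack: [14]
LOAD_CONST → push 4. Stack: [14, 4]
BINARY_OP << → 14 << 4 = 224. Stack: [224]
STORE_FAST y → y=224. Stack: []
LOAD_FAST_LOAD_FAST c,a → push 33,24. Stack: [33, 24]
BINARY_OP - → 33 - 24 = 9. Stack: [9]
LOAD_FAST c → push 33. Stack: [9, 33]
BINARY_OP + → 9 + 33 = 42. Stack: [42]
STORE_FAST w → w=42. Stack: []
LOAD_FAST r → push 14. Stack: [14]
RETURN_VALUE → return 14.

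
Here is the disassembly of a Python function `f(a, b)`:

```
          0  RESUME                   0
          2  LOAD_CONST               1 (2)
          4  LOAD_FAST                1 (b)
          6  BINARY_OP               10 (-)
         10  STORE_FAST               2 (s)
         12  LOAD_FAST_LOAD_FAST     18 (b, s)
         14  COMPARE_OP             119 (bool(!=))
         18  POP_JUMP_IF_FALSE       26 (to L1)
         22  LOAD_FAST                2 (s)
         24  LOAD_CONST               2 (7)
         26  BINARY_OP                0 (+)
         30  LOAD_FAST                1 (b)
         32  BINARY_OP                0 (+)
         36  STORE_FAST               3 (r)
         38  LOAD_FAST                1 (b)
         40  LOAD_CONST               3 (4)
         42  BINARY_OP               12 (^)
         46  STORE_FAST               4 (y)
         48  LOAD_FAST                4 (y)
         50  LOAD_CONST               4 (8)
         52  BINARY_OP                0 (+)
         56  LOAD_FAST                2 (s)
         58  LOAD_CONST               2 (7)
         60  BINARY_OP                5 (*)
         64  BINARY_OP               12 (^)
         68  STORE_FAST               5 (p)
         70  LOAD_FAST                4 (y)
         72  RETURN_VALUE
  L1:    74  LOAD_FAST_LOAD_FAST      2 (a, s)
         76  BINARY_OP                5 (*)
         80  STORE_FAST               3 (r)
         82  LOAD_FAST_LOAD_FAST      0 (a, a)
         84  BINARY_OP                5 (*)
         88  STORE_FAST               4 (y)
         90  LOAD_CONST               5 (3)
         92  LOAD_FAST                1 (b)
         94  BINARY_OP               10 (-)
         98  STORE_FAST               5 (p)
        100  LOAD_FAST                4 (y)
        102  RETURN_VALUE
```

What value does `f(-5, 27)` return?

LOAD_CONST → push 2. Stack: [2]
LOAD_FAST b → push 27. Stack: [2, 27]
BINARY_OP - → 2 - 27 = -25. Stack: [-25]
STORE_FAST s → s=-25. Stack: []
LOAD_FAST_LOAD_FAST b,s → push 27,-25. Stack: [27, -25]
COMPARE_OP bool(!=) → 27 vs -25 = True. Stack: [True]
POP_JUMP_IF_FALSE → pop True; no jump. Stack: []
LOAD_FAST s → push -25. Stack: [-25]
LOAD_CONST → push 7. Stack: [-25, 7]
BINARY_OP + → -25 + 7 = -18. Stack: [-18]
LOAD_FAST b → push 27. Stack: [-18, 27]
BINARY_OP + → -18 + 27 = 9. Stack: [9]
STORE_FAST r → r=9. Stack: []
LOAD_FAST b → push 27. Stack: [27]
LOAD_CONST → push 4. Stack: [27, 4]
BINARY_OP ^ → 27 ^ 4 = 31. Stack: [31]
STORE_FAST y → y=31. Stack: []
LOAD_FAST y → push 31. Stack: [31]
LOAD_CONST → push 8. Stack: [31, 8]
BINARY_OP + → 31 + 8 = 39. Stack: [39]
LOAD_FAST s → push -25. Stack: [39, -25]
LOAD_CONST → push 7. Stack: [39, -25, 7]
BINARY_OP * → -25 * 7 = -175. Stack: [39, -175]
BINARY_OP ^ → 39 ^ -175 = -138. Stack: [-138]
STORE_FAST p → p=-138. Stack: []
LOAD_FAST y → push 31. Stack: [31]
RETURN_VALUE → return 31.

31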